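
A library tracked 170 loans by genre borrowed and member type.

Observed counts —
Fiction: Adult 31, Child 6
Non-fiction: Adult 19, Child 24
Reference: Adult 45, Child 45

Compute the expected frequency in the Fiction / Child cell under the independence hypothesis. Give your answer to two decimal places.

16.32

Row total (Fiction) = 37; column total (Child) = 75; grand total N = 170.
Expected count = (row total × column total) / N = 37 × 75 / 170 = 16.32.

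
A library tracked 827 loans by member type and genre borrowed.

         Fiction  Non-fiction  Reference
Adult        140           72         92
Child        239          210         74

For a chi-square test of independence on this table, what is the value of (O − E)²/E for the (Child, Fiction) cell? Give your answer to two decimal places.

Row total (Child) = 523; column total (Fiction) = 379; N = 827.
Expected count E = 523 × 379 / 827 = 239.682.
Contribution = (O − E)²/E = (239 − 239.682)² / 239.682 = 0.00.

0.00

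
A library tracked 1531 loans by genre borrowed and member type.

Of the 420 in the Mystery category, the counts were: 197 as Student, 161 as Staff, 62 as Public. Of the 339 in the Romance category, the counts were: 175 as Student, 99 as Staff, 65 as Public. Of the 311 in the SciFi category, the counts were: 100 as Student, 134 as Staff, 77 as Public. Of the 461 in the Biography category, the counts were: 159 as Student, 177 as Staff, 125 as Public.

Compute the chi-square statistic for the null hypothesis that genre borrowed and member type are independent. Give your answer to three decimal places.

Row totals: 420, 339, 311, 461. Column totals: 631, 571, 329. Grand total N = 1531.
Expected counts (row total × column total / N):
  Mystery, Student: 420×631/1531 = 173.1025
  Mystery, Staff: 420×571/1531 = 156.6427
  Mystery, Public: 420×329/1531 = 90.2547
  Romance, Student: 339×631/1531 = 139.7185
  Romance, Staff: 339×571/1531 = 126.4331
  Romance, Public: 339×329/1531 = 72.8485
  SciFi, Student: 311×631/1531 = 128.1783
  SciFi, Staff: 311×571/1531 = 115.9902
  SciFi, Public: 311×329/1531 = 66.8315
  Biography, Student: 461×631/1531 = 190.0007
  Biography, Staff: 461×571/1531 = 171.9340
  Biography, Public: 461×329/1531 = 99.0653
Contributions (O − E)²/E:
  (197 − 173.1025)²/173.1025 = 3.2991
  (161 − 156.6427)²/156.6427 = 0.1212
  (62 − 90.2547)²/90.2547 = 8.8453
  (175 − 139.7185)²/139.7185 = 8.9092
  (99 − 126.4331)²/126.4331 = 5.9524
  (65 − 72.8485)²/72.8485 = 0.8456
  (100 − 128.1783)²/128.1783 = 6.1946
  (134 − 115.9902)²/115.9902 = 2.7964
  (77 − 66.8315)²/66.8315 = 1.5472
  (159 − 190.0007)²/190.0007 = 5.0581
  (177 − 171.9340)²/171.9340 = 0.1493
  (125 − 99.0653)²/99.0653 = 6.7895
χ² = 3.2991 + 0.1212 + 8.8453 + 8.9092 + 5.9524 + 0.8456 + 6.1946 + 2.7964 + 1.5472 + 5.0581 + 0.1493 + 6.7895 = 50.508

50.508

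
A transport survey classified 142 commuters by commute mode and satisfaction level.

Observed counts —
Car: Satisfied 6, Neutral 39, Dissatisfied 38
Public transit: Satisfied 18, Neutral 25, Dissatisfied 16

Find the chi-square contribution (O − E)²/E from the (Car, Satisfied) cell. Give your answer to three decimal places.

4.594

Row total (Car) = 83; column total (Satisfied) = 24; N = 142.
Expected count E = 83 × 24 / 142 = 14.0282.
Contribution = (O − E)²/E = (6 − 14.0282)² / 14.0282 = 4.594.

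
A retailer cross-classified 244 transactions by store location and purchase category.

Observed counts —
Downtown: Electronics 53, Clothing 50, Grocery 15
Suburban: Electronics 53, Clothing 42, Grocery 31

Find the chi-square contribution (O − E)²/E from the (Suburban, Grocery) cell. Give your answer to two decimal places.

Row total (Suburban) = 126; column total (Grocery) = 46; N = 244.
Expected count E = 126 × 46 / 244 = 23.754.
Contribution = (O − E)²/E = (31 − 23.754)² / 23.754 = 2.21.

2.21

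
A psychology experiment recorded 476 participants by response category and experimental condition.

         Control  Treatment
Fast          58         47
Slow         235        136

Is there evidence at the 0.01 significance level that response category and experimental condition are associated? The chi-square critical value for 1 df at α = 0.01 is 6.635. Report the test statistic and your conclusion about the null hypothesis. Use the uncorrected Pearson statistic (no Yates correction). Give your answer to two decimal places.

Row totals: 105, 371. Column totals: 293, 183. Grand total N = 476.
Expected counts (row total × column total / N):
  Fast, Control: 105×293/476 = 64.632
  Fast, Treatment: 105×183/476 = 40.368
  Slow, Control: 371×293/476 = 228.368
  Slow, Treatment: 371×183/476 = 142.632
Contributions (O − E)²/E:
  (58 − 64.632)²/64.632 = 0.6805
  (47 − 40.368)²/40.368 = 1.0896
  (235 − 228.368)²/228.368 = 0.1926
  (136 − 142.632)²/142.632 = 0.3084
χ² = 0.6805 + 1.0896 + 0.1926 + 0.3084 = 2.27
df = (2−1)(2−1) = 1. Since 2.27 < 6.635, fail to reject the null hypothesis of independence at α = 0.01.

2.27; fail to reject H₀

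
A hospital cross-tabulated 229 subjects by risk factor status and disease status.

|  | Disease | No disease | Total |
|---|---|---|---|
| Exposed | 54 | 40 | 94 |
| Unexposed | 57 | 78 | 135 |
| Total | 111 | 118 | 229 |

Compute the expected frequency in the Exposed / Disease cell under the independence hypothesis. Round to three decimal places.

45.563

Row total (Exposed) = 94; column total (Disease) = 111; grand total N = 229.
Expected count = (row total × column total) / N = 94 × 111 / 229 = 45.563.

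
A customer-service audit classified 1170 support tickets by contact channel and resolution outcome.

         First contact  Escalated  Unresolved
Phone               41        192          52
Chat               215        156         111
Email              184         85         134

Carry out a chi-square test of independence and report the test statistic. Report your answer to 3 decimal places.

Row totals: 285, 482, 403. Column totals: 440, 433, 297. Grand total N = 1170.
Expected counts (row total × column total / N):
  Phone, First contact: 285×440/1170 = 107.1795
  Phone, Escalated: 285×433/1170 = 105.4744
  Phone, Unresolved: 285×297/1170 = 72.3462
  Chat, First contact: 482×440/1170 = 181.2650
  Chat, Escalated: 482×433/1170 = 178.3812
  Chat, Unresolved: 482×297/1170 = 122.3538
  Email, First contact: 403×440/1170 = 151.5556
  Email, Escalated: 403×433/1170 = 149.1444
  Email, Unresolved: 403×297/1170 = 102.3000
Contributions (O − E)²/E:
  (41 − 107.1795)²/107.1795 = 40.8635
  (192 − 105.4744)²/105.4744 = 70.9810
  (52 − 72.3462)²/72.3462 = 5.7220
  (215 − 181.2650)²/181.2650 = 6.2784
  (156 − 178.3812)²/178.3812 = 2.8081
  (111 − 122.3538)²/122.3538 = 1.0536
  (184 − 151.5556)²/151.5556 = 6.9456
  (85 − 149.1444)²/149.1444 = 27.5874
  (134 − 102.3000)²/102.3000 = 9.8230
χ² = 40.8635 + 70.9810 + 5.7220 + 6.2784 + 2.8081 + 1.0536 + 6.9456 + 27.5874 + 9.8230 = 172.063

172.063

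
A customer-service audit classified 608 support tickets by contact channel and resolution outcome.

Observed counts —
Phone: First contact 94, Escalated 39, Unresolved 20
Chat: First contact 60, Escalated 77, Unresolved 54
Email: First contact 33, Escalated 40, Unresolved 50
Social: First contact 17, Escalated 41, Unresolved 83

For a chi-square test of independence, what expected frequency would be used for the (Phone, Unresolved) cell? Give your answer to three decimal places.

Row total (Phone) = 153; column total (Unresolved) = 207; grand total N = 608.
Expected count = (row total × column total) / N = 153 × 207 / 608 = 52.090.

52.090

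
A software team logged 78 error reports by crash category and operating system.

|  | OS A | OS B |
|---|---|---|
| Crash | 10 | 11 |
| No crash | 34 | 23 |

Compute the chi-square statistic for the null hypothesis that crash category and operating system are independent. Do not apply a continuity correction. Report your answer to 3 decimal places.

Row totals: 21, 57. Column totals: 44, 34. Grand total N = 78.
Expected counts (row total × column total / N):
  Crash, OS A: 21×44/78 = 11.8462
  Crash, OS B: 21×34/78 = 9.1538
  No crash, OS A: 57×44/78 = 32.1538
  No crash, OS B: 57×34/78 = 24.8462
Contributions (O − E)²/E:
  (10 − 11.8462)²/11.8462 = 0.2877
  (11 − 9.1538)²/9.1538 = 0.3724
  (34 − 32.1538)²/32.1538 = 0.1060
  (23 − 24.8462)²/24.8462 = 0.1372
χ² = 0.2877 + 0.3724 + 0.1060 + 0.1372 = 0.903

0.903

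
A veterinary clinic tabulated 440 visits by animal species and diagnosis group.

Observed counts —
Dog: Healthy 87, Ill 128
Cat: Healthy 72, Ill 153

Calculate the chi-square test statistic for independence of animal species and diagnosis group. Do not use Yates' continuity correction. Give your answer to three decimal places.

3.414

Row totals: 215, 225. Column totals: 159, 281. Grand total N = 440.
Expected counts (row total × column total / N):
  Dog, Healthy: 215×159/440 = 77.6932
  Dog, Ill: 215×281/440 = 137.3068
  Cat, Healthy: 225×159/440 = 81.3068
  Cat, Ill: 225×281/440 = 143.6932
Contributions (O − E)²/E:
  (87 − 77.6932)²/77.6932 = 1.1149
  (128 − 137.3068)²/137.3068 = 0.6308
  (72 − 81.3068)²/81.3068 = 1.0653
  (153 − 143.6932)²/143.6932 = 0.6028
χ² = 1.1149 + 0.6308 + 1.0653 + 0.6028 = 3.414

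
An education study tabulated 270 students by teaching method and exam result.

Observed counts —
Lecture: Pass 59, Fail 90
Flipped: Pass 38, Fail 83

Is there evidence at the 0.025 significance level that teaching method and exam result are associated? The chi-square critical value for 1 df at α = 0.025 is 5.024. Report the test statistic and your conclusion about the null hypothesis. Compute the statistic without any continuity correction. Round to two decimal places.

1.95; fail to reject H₀

Row totals: 149, 121. Column totals: 97, 173. Grand total N = 270.
Expected counts (row total × column total / N):
  Lecture, Pass: 149×97/270 = 53.530
  Lecture, Fail: 149×173/270 = 95.470
  Flipped, Pass: 121×97/270 = 43.470
  Flipped, Fail: 121×173/270 = 77.530
Contributions (O − E)²/E:
  (59 − 53.530)²/53.530 = 0.5590
  (90 − 95.470)²/95.470 = 0.3134
  (38 − 43.470)²/43.470 = 0.6883
  (83 − 77.530)²/77.530 = 0.3859
χ² = 0.5590 + 0.3134 + 0.6883 + 0.3859 = 1.95
df = (2−1)(2−1) = 1. Since 1.95 < 5.024, fail to reject the null hypothesis of independence at α = 0.025.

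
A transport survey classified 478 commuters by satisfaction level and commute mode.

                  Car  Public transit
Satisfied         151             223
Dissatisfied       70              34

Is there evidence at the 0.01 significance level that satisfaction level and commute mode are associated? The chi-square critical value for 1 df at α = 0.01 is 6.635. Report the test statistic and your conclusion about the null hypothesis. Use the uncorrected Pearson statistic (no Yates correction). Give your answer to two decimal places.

Row totals: 374, 104. Column totals: 221, 257. Grand total N = 478.
Expected counts (row total × column total / N):
  Satisfied, Car: 374×221/478 = 172.916
  Satisfied, Public transit: 374×257/478 = 201.084
  Dissatisfied, Car: 104×221/478 = 48.084
  Dissatisfied, Public transit: 104×257/478 = 55.916
Contributions (O − E)²/E:
  (151 − 172.916)²/172.916 = 2.7777
  (223 − 201.084)²/201.084 = 2.3886
  (70 − 48.084)²/48.084 = 9.9890
  (34 − 55.916)²/55.916 = 8.5899
χ² = 2.7777 + 2.3886 + 9.9890 + 8.5899 = 23.75
df = (2−1)(2−1) = 1. Since 23.75 > 6.635, reject the null hypothesis of independence at α = 0.01.

23.75; reject H₀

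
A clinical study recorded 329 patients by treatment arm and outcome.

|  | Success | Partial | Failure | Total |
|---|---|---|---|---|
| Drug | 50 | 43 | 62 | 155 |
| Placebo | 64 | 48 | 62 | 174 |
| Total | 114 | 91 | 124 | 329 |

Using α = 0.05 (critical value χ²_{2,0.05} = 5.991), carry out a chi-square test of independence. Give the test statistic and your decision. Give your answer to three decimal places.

Grand total N = 329.
Expected counts (row total × column total / N):
  Drug, Success: 155×114/329 = 53.7082
  Drug, Partial: 155×91/329 = 42.8723
  Drug, Failure: 155×124/329 = 58.4195
  Placebo, Success: 174×114/329 = 60.2918
  Placebo, Partial: 174×91/329 = 48.1277
  Placebo, Failure: 174×124/329 = 65.5805
Contributions (O − E)²/E:
  (50 − 53.7082)²/53.7082 = 0.2560
  (43 − 42.8723)²/42.8723 = 0.0004
  (62 − 58.4195)²/58.4195 = 0.2194
  (64 − 60.2918)²/60.2918 = 0.2281
  (48 − 48.1277)²/48.1277 = 0.0003
  (62 − 65.5805)²/65.5805 = 0.1955
χ² = 0.2560 + 0.0004 + 0.2194 + 0.2281 + 0.0003 + 0.1955 = 0.900
df = (2−1)(3−1) = 2. Since 0.900 < 5.991, fail to reject the null hypothesis of independence at α = 0.05.

0.900; fail to reject H₀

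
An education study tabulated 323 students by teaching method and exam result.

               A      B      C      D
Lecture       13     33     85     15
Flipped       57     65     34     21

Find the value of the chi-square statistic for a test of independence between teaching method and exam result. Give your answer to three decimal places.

58.527

Row totals: 146, 177. Column totals: 70, 98, 119, 36. Grand total N = 323.
Expected counts (row total × column total / N):
  Lecture, A: 146×70/323 = 31.64087
  Lecture, B: 146×98/323 = 44.29721
  Lecture, C: 146×119/323 = 53.78947
  Lecture, D: 146×36/323 = 16.27245
  Flipped, A: 177×70/323 = 38.35913
  Flipped, B: 177×98/323 = 53.70279
  Flipped, C: 177×119/323 = 65.21053
  Flipped, D: 177×36/323 = 19.72755
Contributions (O − E)²/E:
  (13 − 31.64087)²/31.64087 = 10.9821
  (33 − 44.29721)²/44.29721 = 2.8812
  (85 − 53.78947)²/53.78947 = 18.1094
  (15 − 16.27245)²/16.27245 = 0.0995
  (57 − 38.35913)²/38.35913 = 9.0587
  (65 − 53.70279)²/53.70279 = 2.3765
  (34 − 65.21053)²/65.21053 = 14.9377
  (21 − 19.72755)²/19.72755 = 0.0821
χ² = 10.9821 + 2.8812 + 18.1094 + 0.0995 + 9.0587 + 2.3765 + 14.9377 + 0.0821 = 58.527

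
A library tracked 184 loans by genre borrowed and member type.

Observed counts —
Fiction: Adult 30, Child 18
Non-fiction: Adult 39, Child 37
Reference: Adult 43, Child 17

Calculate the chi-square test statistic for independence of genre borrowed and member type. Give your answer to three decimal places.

5.903

Row totals: 48, 76, 60. Column totals: 112, 72. Grand total N = 184.
Expected counts (row total × column total / N):
  Fiction, Adult: 48×112/184 = 29.2174
  Fiction, Child: 48×72/184 = 18.7826
  Non-fiction, Adult: 76×112/184 = 46.2609
  Non-fiction, Child: 76×72/184 = 29.7391
  Reference, Adult: 60×112/184 = 36.5217
  Reference, Child: 60×72/184 = 23.4783
Contributions (O − E)²/E:
  (30 − 29.2174)²/29.2174 = 0.0210
  (18 − 18.7826)²/18.7826 = 0.0326
  (39 − 46.2609)²/46.2609 = 1.1396
  (37 − 29.7391)²/29.7391 = 1.7728
  (43 − 36.5217)²/36.5217 = 1.1491
  (17 − 23.4783)²/23.4783 = 1.7875
χ² = 0.0210 + 0.0326 + 1.1396 + 1.7728 + 1.1491 + 1.7875 = 5.903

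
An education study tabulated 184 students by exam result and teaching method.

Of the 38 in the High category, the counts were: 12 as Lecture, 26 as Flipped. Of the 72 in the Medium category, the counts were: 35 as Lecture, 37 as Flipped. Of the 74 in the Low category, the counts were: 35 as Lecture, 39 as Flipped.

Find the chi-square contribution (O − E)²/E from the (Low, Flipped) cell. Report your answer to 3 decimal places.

Row total (Low) = 74; column total (Flipped) = 102; N = 184.
Expected count E = 74 × 102 / 184 = 41.0217.
Contribution = (O − E)²/E = (39 − 41.0217)² / 41.0217 = 0.100.

0.100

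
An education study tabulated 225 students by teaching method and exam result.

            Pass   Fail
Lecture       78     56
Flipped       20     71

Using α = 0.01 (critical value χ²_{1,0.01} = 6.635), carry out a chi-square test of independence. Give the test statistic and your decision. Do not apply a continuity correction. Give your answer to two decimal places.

Row totals: 134, 91. Column totals: 98, 127. Grand total N = 225.
Expected counts (row total × column total / N):
  Lecture, Pass: 134×98/225 = 58.364
  Lecture, Fail: 134×127/225 = 75.636
  Flipped, Pass: 91×98/225 = 39.636
  Flipped, Fail: 91×127/225 = 51.364
Contributions (O − E)²/E:
  (78 − 58.364)²/58.364 = 6.6063
  (56 − 75.636)²/75.636 = 5.0977
  (20 − 39.636)²/39.636 = 9.7278
  (71 − 51.364)²/51.364 = 7.5067
χ² = 6.6063 + 5.0977 + 9.7278 + 7.5067 = 28.94
df = (2−1)(2−1) = 1. Since 28.94 > 6.635, reject the null hypothesis of independence at α = 0.01.

28.94; reject H₀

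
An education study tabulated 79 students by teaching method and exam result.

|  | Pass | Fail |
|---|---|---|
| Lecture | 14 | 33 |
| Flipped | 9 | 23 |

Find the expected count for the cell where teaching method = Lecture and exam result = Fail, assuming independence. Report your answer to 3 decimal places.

33.316

Row total (Lecture) = 47; column total (Fail) = 56; grand total N = 79.
Expected count = (row total × column total) / N = 47 × 56 / 79 = 33.316.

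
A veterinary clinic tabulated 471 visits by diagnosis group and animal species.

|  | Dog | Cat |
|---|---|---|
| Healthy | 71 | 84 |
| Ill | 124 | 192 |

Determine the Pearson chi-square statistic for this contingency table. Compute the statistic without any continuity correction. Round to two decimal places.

1.85

Row totals: 155, 316. Column totals: 195, 276. Grand total N = 471.
Expected counts (row total × column total / N):
  Healthy, Dog: 155×195/471 = 64.172
  Healthy, Cat: 155×276/471 = 90.828
  Ill, Dog: 316×195/471 = 130.828
  Ill, Cat: 316×276/471 = 185.172
Contributions (O − E)²/E:
  (71 − 64.172)²/64.172 = 0.7265
  (84 − 90.828)²/90.828 = 0.5133
  (124 − 130.828)²/130.828 = 0.3564
  (192 − 185.172)²/185.172 = 0.2518
χ² = 0.7265 + 0.5133 + 0.3564 + 0.2518 = 1.85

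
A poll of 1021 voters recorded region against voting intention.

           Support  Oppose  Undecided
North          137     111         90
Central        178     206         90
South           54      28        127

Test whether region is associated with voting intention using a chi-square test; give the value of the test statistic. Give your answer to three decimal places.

133.320

Row totals: 338, 474, 209. Column totals: 369, 345, 307. Grand total N = 1021.
Expected counts (row total × column total / N):
  North, Support: 338×369/1021 = 122.1567
  North, Oppose: 338×345/1021 = 114.2116
  North, Undecided: 338×307/1021 = 101.6317
  Central, Support: 474×369/1021 = 171.3085
  Central, Oppose: 474×345/1021 = 160.1665
  Central, Undecided: 474×307/1021 = 142.5250
  South, Support: 209×369/1021 = 75.5348
  South, Oppose: 209×345/1021 = 70.6219
  South, Undecided: 209×307/1021 = 62.8433
Contributions (O − E)²/E:
  (137 − 122.1567)²/122.1567 = 1.8036
  (111 − 114.2116)²/114.2116 = 0.0903
  (90 − 101.6317)²/101.6317 = 1.3312
  (178 − 171.3085)²/171.3085 = 0.2614
  (206 − 160.1665)²/160.1665 = 13.1158
  (90 − 142.5250)²/142.5250 = 19.3571
  (54 − 75.5348)²/75.5348 = 6.1395
  (28 − 70.6219)²/70.6219 = 25.7233
  (127 − 62.8433)²/62.8433 = 65.4975
χ² = 1.8036 + 0.0903 + 1.3312 + 0.2614 + 13.1158 + 19.3571 + 6.1395 + 25.7233 + 65.4975 = 133.320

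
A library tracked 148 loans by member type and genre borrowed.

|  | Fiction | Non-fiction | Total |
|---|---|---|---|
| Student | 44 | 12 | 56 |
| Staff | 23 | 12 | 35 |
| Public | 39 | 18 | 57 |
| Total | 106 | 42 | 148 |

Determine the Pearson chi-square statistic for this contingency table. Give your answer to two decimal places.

Grand total N = 148.
Expected counts (row total × column total / N):
  Student, Fiction: 56×106/148 = 40.108
  Student, Non-fiction: 56×42/148 = 15.892
  Staff, Fiction: 35×106/148 = 25.068
  Staff, Non-fiction: 35×42/148 = 9.932
  Public, Fiction: 57×106/148 = 40.824
  Public, Non-fiction: 57×42/148 = 16.176
Contributions (O − E)²/E:
  (44 − 40.108)²/40.108 = 0.3777
  (12 − 15.892)²/15.892 = 0.9532
  (23 − 25.068)²/25.068 = 0.1706
  (12 − 9.932)²/9.932 = 0.4306
  (39 − 40.824)²/40.824 = 0.0815
  (18 − 16.176)²/16.176 = 0.2057
χ² = 0.3777 + 0.9532 + 0.1706 + 0.4306 + 0.0815 + 0.2057 = 2.22

2.22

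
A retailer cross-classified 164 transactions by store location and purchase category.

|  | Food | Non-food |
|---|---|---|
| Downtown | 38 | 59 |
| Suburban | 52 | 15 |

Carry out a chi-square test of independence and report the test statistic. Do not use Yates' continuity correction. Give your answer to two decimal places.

Row totals: 97, 67. Column totals: 90, 74. Grand total N = 164.
Expected counts (row total × column total / N):
  Downtown, Food: 97×90/164 = 53.232
  Downtown, Non-food: 97×74/164 = 43.768
  Suburban, Food: 67×90/164 = 36.768
  Suburban, Non-food: 67×74/164 = 30.232
Contributions (O − E)²/E:
  (38 − 53.232)²/53.232 = 4.3585
  (59 − 43.768)²/43.768 = 5.3010
  (52 − 36.768)²/36.768 = 6.3102
  (15 − 30.232)²/30.232 = 7.6744
χ² = 4.3585 + 5.3010 + 6.3102 + 7.6744 = 23.64

23.64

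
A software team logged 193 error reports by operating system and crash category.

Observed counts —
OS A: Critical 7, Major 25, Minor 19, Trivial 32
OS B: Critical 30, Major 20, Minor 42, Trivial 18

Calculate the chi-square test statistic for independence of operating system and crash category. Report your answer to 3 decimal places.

Row totals: 83, 110. Column totals: 37, 45, 61, 50. Grand total N = 193.
Expected counts (row total × column total / N):
  OS A, Critical: 83×37/193 = 15.9119
  OS A, Major: 83×45/193 = 19.3523
  OS A, Minor: 83×61/193 = 26.2332
  OS A, Trivial: 83×50/193 = 21.5026
  OS B, Critical: 110×37/193 = 21.0881
  OS B, Major: 110×45/193 = 25.6477
  OS B, Minor: 110×61/193 = 34.7668
  OS B, Trivial: 110×50/193 = 28.4974
Contributions (O − E)²/E:
  (7 − 15.9119)²/15.9119 = 4.9914
  (25 − 19.3523)²/19.3523 = 1.6482
  (19 − 26.2332)²/26.2332 = 1.9944
  (32 − 21.5026)²/21.5026 = 5.1247
  (30 − 21.0881)²/21.0881 = 3.7662
  (20 − 25.6477)²/25.6477 = 1.2436
  (42 − 34.7668)²/34.7668 = 1.5049
  (18 − 28.4974)²/28.4974 = 3.8669
χ² = 4.9914 + 1.6482 + 1.9944 + 5.1247 + 3.7662 + 1.2436 + 1.5049 + 3.8669 = 24.140

24.140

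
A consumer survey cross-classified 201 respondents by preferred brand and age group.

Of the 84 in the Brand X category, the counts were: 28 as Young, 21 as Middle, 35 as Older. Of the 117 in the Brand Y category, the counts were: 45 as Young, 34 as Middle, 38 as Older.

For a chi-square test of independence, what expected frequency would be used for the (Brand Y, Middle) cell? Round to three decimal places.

32.015

Row total (Brand Y) = 117; column total (Middle) = 55; grand total N = 201.
Expected count = (row total × column total) / N = 117 × 55 / 201 = 32.015.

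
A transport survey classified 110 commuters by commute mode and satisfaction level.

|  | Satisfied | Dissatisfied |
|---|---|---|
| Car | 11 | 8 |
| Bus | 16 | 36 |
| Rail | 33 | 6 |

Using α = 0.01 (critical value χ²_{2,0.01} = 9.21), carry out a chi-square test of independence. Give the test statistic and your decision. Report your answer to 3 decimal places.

26.165; reject H₀

Row totals: 19, 52, 39. Column totals: 60, 50. Grand total N = 110.
Expected counts (row total × column total / N):
  Car, Satisfied: 19×60/110 = 10.36364
  Car, Dissatisfied: 19×50/110 = 8.63636
  Bus, Satisfied: 52×60/110 = 28.36364
  Bus, Dissatisfied: 52×50/110 = 23.63636
  Rail, Satisfied: 39×60/110 = 21.27273
  Rail, Dissatisfied: 39×50/110 = 17.72727
Contributions (O − E)²/E:
  (11 − 10.36364)²/10.36364 = 0.0391
  (8 − 8.63636)²/8.63636 = 0.0469
  (16 − 28.36364)²/28.36364 = 5.3893
  (36 − 23.63636)²/23.63636 = 6.4671
  (33 − 21.27273)²/21.27273 = 6.4650
  (6 − 17.72727)²/17.72727 = 7.7580
χ² = 0.0391 + 0.0469 + 5.3893 + 6.4671 + 6.4650 + 7.7580 = 26.165
df = (3−1)(2−1) = 2. Since 26.165 > 9.21, reject the null hypothesis of independence at α = 0.01.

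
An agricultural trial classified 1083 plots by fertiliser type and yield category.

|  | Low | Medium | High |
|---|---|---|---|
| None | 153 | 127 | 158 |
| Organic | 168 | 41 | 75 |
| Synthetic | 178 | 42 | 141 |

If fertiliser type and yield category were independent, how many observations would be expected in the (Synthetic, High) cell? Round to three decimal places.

Row total (Synthetic) = 361; column total (High) = 374; grand total N = 1083.
Expected count = (row total × column total) / N = 361 × 374 / 1083 = 124.667.

124.667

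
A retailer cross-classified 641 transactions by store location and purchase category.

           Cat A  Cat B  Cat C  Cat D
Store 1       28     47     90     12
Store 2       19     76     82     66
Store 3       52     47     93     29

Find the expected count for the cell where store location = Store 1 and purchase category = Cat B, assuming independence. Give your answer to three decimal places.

Row total (Store 1) = 177; column total (Cat B) = 170; grand total N = 641.
Expected count = (row total × column total) / N = 177 × 170 / 641 = 46.942.

46.942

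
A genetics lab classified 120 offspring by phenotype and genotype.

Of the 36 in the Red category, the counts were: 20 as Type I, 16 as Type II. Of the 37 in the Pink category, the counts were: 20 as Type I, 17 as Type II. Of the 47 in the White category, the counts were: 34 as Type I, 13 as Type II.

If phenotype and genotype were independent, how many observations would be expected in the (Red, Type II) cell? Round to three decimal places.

13.800

Row total (Red) = 36; column total (Type II) = 46; grand total N = 120.
Expected count = (row total × column total) / N = 36 × 46 / 120 = 13.800.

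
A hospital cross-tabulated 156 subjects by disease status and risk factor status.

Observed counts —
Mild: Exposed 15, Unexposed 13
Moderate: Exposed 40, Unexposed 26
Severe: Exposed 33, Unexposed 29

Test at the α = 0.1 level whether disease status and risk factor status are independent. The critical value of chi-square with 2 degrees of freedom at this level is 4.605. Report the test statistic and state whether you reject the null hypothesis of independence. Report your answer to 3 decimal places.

0.820; fail to reject H₀

Row totals: 28, 66, 62. Column totals: 88, 68. Grand total N = 156.
Expected counts (row total × column total / N):
  Mild, Exposed: 28×88/156 = 15.7949
  Mild, Unexposed: 28×68/156 = 12.2051
  Moderate, Exposed: 66×88/156 = 37.2308
  Moderate, Unexposed: 66×68/156 = 28.7692
  Severe, Exposed: 62×88/156 = 34.9744
  Severe, Unexposed: 62×68/156 = 27.0256
Contributions (O − E)²/E:
  (15 − 15.7949)²/15.7949 = 0.0400
  (13 − 12.2051)²/12.2051 = 0.0518
  (40 − 37.2308)²/37.2308 = 0.2060
  (26 − 28.7692)²/28.7692 = 0.2666
  (33 − 34.9744)²/34.9744 = 0.1115
  (29 − 27.0256)²/27.0256 = 0.1442
χ² = 0.0400 + 0.0518 + 0.2060 + 0.2666 + 0.1115 + 0.1442 = 0.820
df = (3−1)(2−1) = 2. Since 0.820 < 4.605, fail to reject the null hypothesis of independence at α = 0.1.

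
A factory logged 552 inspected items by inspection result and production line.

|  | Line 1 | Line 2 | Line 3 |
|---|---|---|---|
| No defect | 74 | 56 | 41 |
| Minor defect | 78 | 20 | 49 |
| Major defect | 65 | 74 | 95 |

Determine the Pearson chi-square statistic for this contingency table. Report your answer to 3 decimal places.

37.438

Row totals: 171, 147, 234. Column totals: 217, 150, 185. Grand total N = 552.
Expected counts (row total × column total / N):
  No defect, Line 1: 171×217/552 = 67.2228
  No defect, Line 2: 171×150/552 = 46.4674
  No defect, Line 3: 171×185/552 = 57.3098
  Minor defect, Line 1: 147×217/552 = 57.7880
  Minor defect, Line 2: 147×150/552 = 39.9457
  Minor defect, Line 3: 147×185/552 = 49.2663
  Major defect, Line 1: 234×217/552 = 91.9891
  Major defect, Line 2: 234×150/552 = 63.5870
  Major defect, Line 3: 234×185/552 = 78.4239
Contributions (O − E)²/E:
  (74 − 67.2228)²/67.2228 = 0.6833
  (56 − 46.4674)²/46.4674 = 1.9556
  (41 − 57.3098)²/57.3098 = 4.6416
  (78 − 57.7880)²/57.7880 = 7.0694
  (20 − 39.9457)²/39.9457 = 9.9593
  (49 − 49.2663)²/49.2663 = 0.0014
  (65 − 91.9891)²/91.9891 = 7.9185
  (74 − 63.5870)²/63.5870 = 1.7052
  (95 − 78.4239)²/78.4239 = 3.5036
χ² = 0.6833 + 1.9556 + 4.6416 + 7.0694 + 9.9593 + 0.0014 + 7.9185 + 1.7052 + 3.5036 = 37.438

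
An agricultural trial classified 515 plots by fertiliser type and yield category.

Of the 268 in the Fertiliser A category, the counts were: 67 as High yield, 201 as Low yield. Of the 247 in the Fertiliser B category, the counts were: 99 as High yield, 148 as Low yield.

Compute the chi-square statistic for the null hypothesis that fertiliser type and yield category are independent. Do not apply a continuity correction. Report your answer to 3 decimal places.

Row totals: 268, 247. Column totals: 166, 349. Grand total N = 515.
Expected counts (row total × column total / N):
  Fertiliser A, High yield: 268×166/515 = 86.3845
  Fertiliser A, Low yield: 268×349/515 = 181.6155
  Fertiliser B, High yield: 247×166/515 = 79.6155
  Fertiliser B, Low yield: 247×349/515 = 167.3845
Contributions (O − E)²/E:
  (67 − 86.3845)²/86.3845 = 4.3498
  (201 − 181.6155)²/181.6155 = 2.0690
  (99 − 79.6155)²/79.6155 = 4.7197
  (148 − 167.3845)²/167.3845 = 2.2449
χ² = 4.3498 + 2.0690 + 4.7197 + 2.2449 = 13.383

13.383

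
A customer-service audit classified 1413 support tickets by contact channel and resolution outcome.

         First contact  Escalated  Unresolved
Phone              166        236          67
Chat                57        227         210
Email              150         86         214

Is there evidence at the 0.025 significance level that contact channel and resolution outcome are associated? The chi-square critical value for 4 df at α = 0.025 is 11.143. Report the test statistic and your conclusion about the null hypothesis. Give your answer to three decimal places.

Row totals: 469, 494, 450. Column totals: 373, 549, 491. Grand total N = 1413.
Expected counts (row total × column total / N):
  Phone, First contact: 469×373/1413 = 123.8054
  Phone, Escalated: 469×549/1413 = 182.2229
  Phone, Unresolved: 469×491/1413 = 162.9717
  Chat, First contact: 494×373/1413 = 130.4048
  Chat, Escalated: 494×549/1413 = 191.9363
  Chat, Unresolved: 494×491/1413 = 171.6589
  Email, First contact: 450×373/1413 = 118.7898
  Email, Escalated: 450×549/1413 = 174.8408
  Email, Unresolved: 450×491/1413 = 156.3694
Contributions (O − E)²/E:
  (166 − 123.8054)²/123.8054 = 14.3805
  (236 − 182.2229)²/182.2229 = 15.8705
  (67 − 162.9717)²/162.9717 = 56.5164
  (57 − 130.4048)²/130.4048 = 41.3195
  (227 − 191.9363)²/191.9363 = 6.4056
  (210 − 171.6589)²/171.6589 = 8.5637
  (150 − 118.7898)²/118.7898 = 8.2000
  (86 − 174.8408)²/174.8408 = 45.1421
  (214 − 156.3694)²/156.3694 = 21.2400
χ² = 14.3805 + 15.8705 + 56.5164 + 41.3195 + 6.4056 + 8.5637 + 8.2000 + 45.1421 + 21.2400 = 217.638
df = (3−1)(3−1) = 4. Since 217.638 > 11.143, reject the null hypothesis of independence at α = 0.025.

217.638; reject H₀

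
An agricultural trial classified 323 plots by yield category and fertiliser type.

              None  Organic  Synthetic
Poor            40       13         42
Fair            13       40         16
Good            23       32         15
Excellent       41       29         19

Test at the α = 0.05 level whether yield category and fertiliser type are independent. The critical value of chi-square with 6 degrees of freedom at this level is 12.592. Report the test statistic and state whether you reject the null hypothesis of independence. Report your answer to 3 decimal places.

45.968; reject H₀

Row totals: 95, 69, 70, 89. Column totals: 117, 114, 92. Grand total N = 323.
Expected counts (row total × column total / N):
  Poor, None: 95×117/323 = 34.41176
  Poor, Organic: 95×114/323 = 33.52941
  Poor, Synthetic: 95×92/323 = 27.05882
  Fair, None: 69×117/323 = 24.99381
  Fair, Organic: 69×114/323 = 24.35294
  Fair, Synthetic: 69×92/323 = 19.65325
  Good, None: 70×117/323 = 25.35604
  Good, Organic: 70×114/323 = 24.70588
  Good, Synthetic: 70×92/323 = 19.93808
  Excellent, None: 89×117/323 = 32.23839
  Excellent, Organic: 89×114/323 = 31.41176
  Excellent, Synthetic: 89×92/323 = 25.34985
Contributions (O − E)²/E:
  (40 − 34.41176)²/34.41176 = 0.9075
  (13 − 33.52941)²/33.52941 = 12.5698
  (42 − 27.05882)²/27.05882 = 8.2501
  (13 − 24.99381)²/24.99381 = 5.7555
  (40 − 24.35294)²/24.35294 = 10.0534
  (16 − 19.65325)²/19.65325 = 0.6791
  (23 − 25.35604)²/25.35604 = 0.2189
  (32 − 24.70588)²/24.70588 = 2.1535
  (15 − 19.93808)²/19.93808 = 1.2230
  (41 − 32.23839)²/32.23839 = 2.3812
  (29 − 31.41176)²/31.41176 = 0.1852
  (19 − 25.34985)²/25.34985 = 1.5906
χ² = 0.9075 + 12.5698 + 8.2501 + 5.7555 + 10.0534 + 0.6791 + 0.2189 + 2.1535 + 1.2230 + 2.3812 + 0.1852 + 1.5906 = 45.968
df = (4−1)(3−1) = 6. Since 45.968 > 12.592, reject the null hypothesis of independence at α = 0.05.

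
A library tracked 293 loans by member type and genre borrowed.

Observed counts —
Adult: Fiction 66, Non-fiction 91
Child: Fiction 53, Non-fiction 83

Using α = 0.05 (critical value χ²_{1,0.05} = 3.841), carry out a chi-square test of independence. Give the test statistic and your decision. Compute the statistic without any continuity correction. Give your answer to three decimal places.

Row totals: 157, 136. Column totals: 119, 174. Grand total N = 293.
Expected counts (row total × column total / N):
  Adult, Fiction: 157×119/293 = 63.7645
  Adult, Non-fiction: 157×174/293 = 93.2355
  Child, Fiction: 136×119/293 = 55.2355
  Child, Non-fiction: 136×174/293 = 80.7645
Contributions (O − E)²/E:
  (66 − 63.7645)²/63.7645 = 0.0784
  (91 − 93.2355)²/93.2355 = 0.0536
  (53 − 55.2355)²/55.2355 = 0.0905
  (83 − 80.7645)²/80.7645 = 0.0619
χ² = 0.0784 + 0.0536 + 0.0905 + 0.0619 = 0.284
df = (2−1)(2−1) = 1. Since 0.284 < 3.841, fail to reject the null hypothesis of independence at α = 0.05.

0.284; fail to reject H₀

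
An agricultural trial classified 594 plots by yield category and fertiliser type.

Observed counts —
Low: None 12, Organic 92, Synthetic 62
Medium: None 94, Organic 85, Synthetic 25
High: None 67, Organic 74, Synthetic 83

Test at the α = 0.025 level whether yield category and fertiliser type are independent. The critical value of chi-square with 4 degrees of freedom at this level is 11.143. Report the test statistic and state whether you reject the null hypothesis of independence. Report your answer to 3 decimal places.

87.915; reject H₀

Row totals: 166, 204, 224. Column totals: 173, 251, 170. Grand total N = 594.
Expected counts (row total × column total / N):
  Low, None: 166×173/594 = 48.346801
  Low, Organic: 166×251/594 = 70.144781
  Low, Synthetic: 166×170/594 = 47.508418
  Medium, None: 204×173/594 = 59.414141
  Medium, Organic: 204×251/594 = 86.202020
  Medium, Synthetic: 204×170/594 = 58.383838
  High, None: 224×173/594 = 65.239057
  High, Organic: 224×251/594 = 94.653199
  High, Synthetic: 224×170/594 = 64.107744
Contributions (O − E)²/E:
  (12 − 48.346801)²/48.346801 = 27.3253
  (92 − 70.144781)²/70.144781 = 6.8095
  (62 − 47.508418)²/47.508418 = 4.4204
  (94 − 59.414141)²/59.414141 = 20.1329
  (85 − 86.202020)²/86.202020 = 0.0168
  (25 − 58.383838)²/58.383838 = 19.0889
  (67 − 65.239057)²/65.239057 = 0.0475
  (74 − 94.653199)²/94.653199 = 4.5065
  (83 − 64.107744)²/64.107744 = 5.5675
χ² = 27.3253 + 6.8095 + 4.4204 + 20.1329 + 0.0168 + 19.0889 + 0.0475 + 4.5065 + 5.5675 = 87.915
df = (3−1)(3−1) = 4. Since 87.915 > 11.143, reject the null hypothesis of independence at α = 0.025.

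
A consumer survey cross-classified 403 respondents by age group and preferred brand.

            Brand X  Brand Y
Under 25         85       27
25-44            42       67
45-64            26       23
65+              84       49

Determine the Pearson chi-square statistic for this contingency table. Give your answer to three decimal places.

Row totals: 112, 109, 49, 133. Column totals: 237, 166. Grand total N = 403.
Expected counts (row total × column total / N):
  Under 25, Brand X: 112×237/403 = 65.8660
  Under 25, Brand Y: 112×166/403 = 46.1340
  25-44, Brand X: 109×237/403 = 64.1017
  25-44, Brand Y: 109×166/403 = 44.8983
  45-64, Brand X: 49×237/403 = 28.8164
  45-64, Brand Y: 49×166/403 = 20.1836
  65+, Brand X: 133×237/403 = 78.2159
  65+, Brand Y: 133×166/403 = 54.7841
Contributions (O − E)²/E:
  (85 − 65.8660)²/65.8660 = 5.5584
  (27 − 46.1340)²/46.1340 = 7.9358
  (42 − 64.1017)²/64.1017 = 7.6205
  (67 − 44.8983)²/44.8983 = 10.8798
  (26 − 28.8164)²/28.8164 = 0.2753
  (23 − 20.1836)²/20.1836 = 0.3930
  (84 − 78.2159)²/78.2159 = 0.4277
  (49 − 54.7841)²/54.7841 = 0.6107
χ² = 5.5584 + 7.9358 + 7.6205 + 10.8798 + 0.2753 + 0.3930 + 0.4277 + 0.6107 = 33.701

33.701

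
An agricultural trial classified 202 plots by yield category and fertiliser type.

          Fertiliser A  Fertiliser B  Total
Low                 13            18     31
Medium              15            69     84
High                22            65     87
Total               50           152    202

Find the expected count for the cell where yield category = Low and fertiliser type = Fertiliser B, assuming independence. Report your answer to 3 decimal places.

23.327

Row total (Low) = 31; column total (Fertiliser B) = 152; grand total N = 202.
Expected count = (row total × column total) / N = 31 × 152 / 202 = 23.327.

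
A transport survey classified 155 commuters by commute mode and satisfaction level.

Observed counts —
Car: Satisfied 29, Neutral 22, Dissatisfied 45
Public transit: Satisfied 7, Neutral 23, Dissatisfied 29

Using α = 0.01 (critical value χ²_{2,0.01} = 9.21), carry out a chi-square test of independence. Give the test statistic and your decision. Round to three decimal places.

Row totals: 96, 59. Column totals: 36, 45, 74. Grand total N = 155.
Expected counts (row total × column total / N):
  Car, Satisfied: 96×36/155 = 22.2968
  Car, Neutral: 96×45/155 = 27.8710
  Car, Dissatisfied: 96×74/155 = 45.8323
  Public transit, Satisfied: 59×36/155 = 13.7032
  Public transit, Neutral: 59×45/155 = 17.1290
  Public transit, Dissatisfied: 59×74/155 = 28.1677
Contributions (O − E)²/E:
  (29 − 22.2968)²/22.2968 = 2.0152
  (22 − 27.8710)²/27.8710 = 1.2367
  (45 − 45.8323)²/45.8323 = 0.0151
  (7 − 13.7032)²/13.7032 = 3.2790
  (23 − 17.1290)²/17.1290 = 2.0123
  (29 − 28.1677)²/28.1677 = 0.0246
χ² = 2.0152 + 1.2367 + 0.0151 + 3.2790 + 2.0123 + 0.0246 = 8.583
df = (2−1)(3−1) = 2. Since 8.583 < 9.21, fail to reject the null hypothesis of independence at α = 0.01.

8.583; fail to reject H₀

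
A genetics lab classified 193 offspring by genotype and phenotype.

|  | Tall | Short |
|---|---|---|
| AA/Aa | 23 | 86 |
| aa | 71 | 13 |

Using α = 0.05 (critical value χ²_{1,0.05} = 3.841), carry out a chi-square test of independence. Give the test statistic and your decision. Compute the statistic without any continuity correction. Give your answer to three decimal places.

76.382; reject H₀

Row totals: 109, 84. Column totals: 94, 99. Grand total N = 193.
Expected counts (row total × column total / N):
  AA/Aa, Tall: 109×94/193 = 53.0881
  AA/Aa, Short: 109×99/193 = 55.9119
  aa, Tall: 84×94/193 = 40.9119
  aa, Short: 84×99/193 = 43.0881
Contributions (O − E)²/E:
  (23 − 53.0881)²/53.0881 = 17.0527
  (86 − 55.9119)²/55.9119 = 16.1914
  (71 − 40.9119)²/40.9119 = 22.1279
  (13 − 43.0881)²/43.0881 = 21.0103
χ² = 17.0527 + 16.1914 + 22.1279 + 21.0103 = 76.382
df = (2−1)(2−1) = 1. Since 76.382 > 3.841, reject the null hypothesis of independence at α = 0.05.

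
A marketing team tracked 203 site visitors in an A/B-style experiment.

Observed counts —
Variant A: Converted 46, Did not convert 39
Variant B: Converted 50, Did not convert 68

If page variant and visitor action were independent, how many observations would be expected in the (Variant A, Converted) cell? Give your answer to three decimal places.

40.197

Row total (Variant A) = 85; column total (Converted) = 96; grand total N = 203.
Expected count = (row total × column total) / N = 85 × 96 / 203 = 40.197.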